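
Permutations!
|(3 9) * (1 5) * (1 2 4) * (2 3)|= |(1 5 3 9 2 4)|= 6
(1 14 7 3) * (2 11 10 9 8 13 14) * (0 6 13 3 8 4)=(0 6 13 14 7 8 3 1 2 11 10 9 4)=[6, 2, 11, 1, 0, 5, 13, 8, 3, 4, 9, 10, 12, 14, 7]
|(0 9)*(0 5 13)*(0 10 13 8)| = 4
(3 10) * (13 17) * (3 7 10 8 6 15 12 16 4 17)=(3 8 6 15 12 16 4 17 13)(7 10)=[0, 1, 2, 8, 17, 5, 15, 10, 6, 9, 7, 11, 16, 3, 14, 12, 4, 13]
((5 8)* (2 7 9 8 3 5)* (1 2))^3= ((1 2 7 9 8)(3 5))^3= (1 9 2 8 7)(3 5)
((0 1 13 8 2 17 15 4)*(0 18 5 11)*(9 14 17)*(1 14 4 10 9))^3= (0 15 4 11 17 9 5 14 10 18)(1 2 8 13)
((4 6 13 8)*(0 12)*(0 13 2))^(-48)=(0 12 13 8 4 6 2)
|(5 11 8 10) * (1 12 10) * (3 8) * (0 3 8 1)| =|(0 3 1 12 10 5 11 8)| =8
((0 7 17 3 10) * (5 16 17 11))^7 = (0 10 3 17 16 5 11 7)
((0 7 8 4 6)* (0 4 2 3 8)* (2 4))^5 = ((0 7)(2 3 8 4 6))^5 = (8)(0 7)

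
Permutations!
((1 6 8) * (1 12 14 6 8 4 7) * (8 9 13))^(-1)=(1 7 4 6 14 12 8 13 9)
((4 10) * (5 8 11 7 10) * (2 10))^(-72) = (2 11 5 10 7 8 4)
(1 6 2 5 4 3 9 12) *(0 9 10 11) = [9, 6, 5, 10, 3, 4, 2, 7, 8, 12, 11, 0, 1] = (0 9 12 1 6 2 5 4 3 10 11)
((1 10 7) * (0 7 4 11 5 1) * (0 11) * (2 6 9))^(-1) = ((0 7 11 5 1 10 4)(2 6 9))^(-1) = (0 4 10 1 5 11 7)(2 9 6)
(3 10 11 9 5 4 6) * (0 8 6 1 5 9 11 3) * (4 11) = (0 8 6)(1 5 11 4)(3 10) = [8, 5, 2, 10, 1, 11, 0, 7, 6, 9, 3, 4]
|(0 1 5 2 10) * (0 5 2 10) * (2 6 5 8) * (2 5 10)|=7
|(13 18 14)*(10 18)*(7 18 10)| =|(7 18 14 13)| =4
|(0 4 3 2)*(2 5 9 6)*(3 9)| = |(0 4 9 6 2)(3 5)| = 10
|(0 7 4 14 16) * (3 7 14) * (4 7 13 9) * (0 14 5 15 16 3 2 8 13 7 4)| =12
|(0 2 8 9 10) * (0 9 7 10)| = |(0 2 8 7 10 9)| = 6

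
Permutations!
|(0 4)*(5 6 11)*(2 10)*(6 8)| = 4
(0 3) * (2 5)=(0 3)(2 5)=[3, 1, 5, 0, 4, 2]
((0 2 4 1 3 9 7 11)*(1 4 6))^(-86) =((0 2 6 1 3 9 7 11))^(-86) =(0 6 3 7)(1 9 11 2)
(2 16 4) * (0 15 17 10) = (0 15 17 10)(2 16 4) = [15, 1, 16, 3, 2, 5, 6, 7, 8, 9, 0, 11, 12, 13, 14, 17, 4, 10]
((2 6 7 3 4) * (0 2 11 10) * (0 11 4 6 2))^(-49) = (3 7 6)(10 11)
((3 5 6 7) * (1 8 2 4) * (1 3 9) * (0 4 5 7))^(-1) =(0 6 5 2 8 1 9 7 3 4)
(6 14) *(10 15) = (6 14)(10 15) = [0, 1, 2, 3, 4, 5, 14, 7, 8, 9, 15, 11, 12, 13, 6, 10]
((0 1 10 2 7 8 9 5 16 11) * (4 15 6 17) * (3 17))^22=(0 10 7 9 16)(1 2 8 5 11)(3 4 6 17 15)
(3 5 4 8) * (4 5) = (3 4 8) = [0, 1, 2, 4, 8, 5, 6, 7, 3]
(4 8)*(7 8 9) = [0, 1, 2, 3, 9, 5, 6, 8, 4, 7] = (4 9 7 8)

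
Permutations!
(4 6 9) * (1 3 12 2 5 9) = (1 3 12 2 5 9 4 6) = [0, 3, 5, 12, 6, 9, 1, 7, 8, 4, 10, 11, 2]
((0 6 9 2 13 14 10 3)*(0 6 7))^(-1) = ((0 7)(2 13 14 10 3 6 9))^(-1) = (0 7)(2 9 6 3 10 14 13)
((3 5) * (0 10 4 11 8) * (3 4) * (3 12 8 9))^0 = ((0 10 12 8)(3 5 4 11 9))^0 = (12)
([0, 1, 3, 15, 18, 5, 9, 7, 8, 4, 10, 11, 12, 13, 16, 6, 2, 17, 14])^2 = (2 15 9 18 16 3 6 4 14)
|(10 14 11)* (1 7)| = |(1 7)(10 14 11)| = 6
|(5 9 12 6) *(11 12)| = 5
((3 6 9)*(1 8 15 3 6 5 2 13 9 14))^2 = ((1 8 15 3 5 2 13 9 6 14))^2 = (1 15 5 13 6)(2 9 14 8 3)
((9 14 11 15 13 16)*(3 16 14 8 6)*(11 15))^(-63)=(3 9 6 16 8)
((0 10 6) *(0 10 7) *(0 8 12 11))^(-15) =(12)(6 10)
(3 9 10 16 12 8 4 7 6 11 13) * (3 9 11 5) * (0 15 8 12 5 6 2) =(0 15 8 4 7 2)(3 11 13 9 10 16 5) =[15, 1, 0, 11, 7, 3, 6, 2, 4, 10, 16, 13, 12, 9, 14, 8, 5]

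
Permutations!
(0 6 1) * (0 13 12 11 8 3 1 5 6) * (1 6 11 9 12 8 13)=(3 6 5 11 13 8)(9 12)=[0, 1, 2, 6, 4, 11, 5, 7, 3, 12, 10, 13, 9, 8]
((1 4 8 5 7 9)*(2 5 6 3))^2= (1 8 3 5 9 4 6 2 7)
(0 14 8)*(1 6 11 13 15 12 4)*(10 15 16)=[14, 6, 2, 3, 1, 5, 11, 7, 0, 9, 15, 13, 4, 16, 8, 12, 10]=(0 14 8)(1 6 11 13 16 10 15 12 4)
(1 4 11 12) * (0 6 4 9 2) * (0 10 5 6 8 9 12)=(0 8 9 2 10 5 6 4 11)(1 12)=[8, 12, 10, 3, 11, 6, 4, 7, 9, 2, 5, 0, 1]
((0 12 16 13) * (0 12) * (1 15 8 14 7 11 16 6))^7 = ((1 15 8 14 7 11 16 13 12 6))^7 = (1 13 7 15 12 11 8 6 16 14)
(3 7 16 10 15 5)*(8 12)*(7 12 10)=(3 12 8 10 15 5)(7 16)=[0, 1, 2, 12, 4, 3, 6, 16, 10, 9, 15, 11, 8, 13, 14, 5, 7]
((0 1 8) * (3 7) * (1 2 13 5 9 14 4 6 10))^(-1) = (0 8 1 10 6 4 14 9 5 13 2)(3 7)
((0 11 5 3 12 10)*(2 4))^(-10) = ((0 11 5 3 12 10)(2 4))^(-10) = (0 5 12)(3 10 11)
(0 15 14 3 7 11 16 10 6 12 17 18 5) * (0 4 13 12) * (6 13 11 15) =(0 6)(3 7 15 14)(4 11 16 10 13 12 17 18 5) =[6, 1, 2, 7, 11, 4, 0, 15, 8, 9, 13, 16, 17, 12, 3, 14, 10, 18, 5]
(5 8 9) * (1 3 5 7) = (1 3 5 8 9 7) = [0, 3, 2, 5, 4, 8, 6, 1, 9, 7]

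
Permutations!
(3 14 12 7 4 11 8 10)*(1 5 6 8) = (1 5 6 8 10 3 14 12 7 4 11) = [0, 5, 2, 14, 11, 6, 8, 4, 10, 9, 3, 1, 7, 13, 12]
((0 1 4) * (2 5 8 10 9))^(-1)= (0 4 1)(2 9 10 8 5)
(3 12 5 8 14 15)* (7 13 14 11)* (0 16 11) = (0 16 11 7 13 14 15 3 12 5 8) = [16, 1, 2, 12, 4, 8, 6, 13, 0, 9, 10, 7, 5, 14, 15, 3, 11]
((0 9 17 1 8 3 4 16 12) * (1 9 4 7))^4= (17)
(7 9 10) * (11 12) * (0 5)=[5, 1, 2, 3, 4, 0, 6, 9, 8, 10, 7, 12, 11]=(0 5)(7 9 10)(11 12)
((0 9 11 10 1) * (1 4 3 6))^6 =((0 9 11 10 4 3 6 1))^6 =(0 6 4 11)(1 3 10 9)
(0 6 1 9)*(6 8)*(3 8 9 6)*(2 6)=[9, 2, 6, 8, 4, 5, 1, 7, 3, 0]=(0 9)(1 2 6)(3 8)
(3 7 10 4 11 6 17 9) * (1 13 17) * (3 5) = (1 13 17 9 5 3 7 10 4 11 6) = [0, 13, 2, 7, 11, 3, 1, 10, 8, 5, 4, 6, 12, 17, 14, 15, 16, 9]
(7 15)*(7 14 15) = (14 15) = [0, 1, 2, 3, 4, 5, 6, 7, 8, 9, 10, 11, 12, 13, 15, 14]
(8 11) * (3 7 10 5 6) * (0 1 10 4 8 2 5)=(0 1 10)(2 5 6 3 7 4 8 11)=[1, 10, 5, 7, 8, 6, 3, 4, 11, 9, 0, 2]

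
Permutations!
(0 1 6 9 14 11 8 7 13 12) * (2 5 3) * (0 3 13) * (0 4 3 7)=(0 1 6 9 14 11 8)(2 5 13 12 7 4 3)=[1, 6, 5, 2, 3, 13, 9, 4, 0, 14, 10, 8, 7, 12, 11]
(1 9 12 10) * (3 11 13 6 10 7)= (1 9 12 7 3 11 13 6 10)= [0, 9, 2, 11, 4, 5, 10, 3, 8, 12, 1, 13, 7, 6]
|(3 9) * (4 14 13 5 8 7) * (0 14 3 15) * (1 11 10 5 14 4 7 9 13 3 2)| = 30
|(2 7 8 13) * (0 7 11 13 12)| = 12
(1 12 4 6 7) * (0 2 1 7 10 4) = (0 2 1 12)(4 6 10) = [2, 12, 1, 3, 6, 5, 10, 7, 8, 9, 4, 11, 0]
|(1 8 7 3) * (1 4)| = |(1 8 7 3 4)| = 5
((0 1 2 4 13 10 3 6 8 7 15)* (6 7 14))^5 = (0 10 1 3 2 7 4 15 13)(6 14 8) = ((0 1 2 4 13 10 3 7 15)(6 8 14))^5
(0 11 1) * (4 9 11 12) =[12, 0, 2, 3, 9, 5, 6, 7, 8, 11, 10, 1, 4] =(0 12 4 9 11 1)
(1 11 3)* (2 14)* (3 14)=[0, 11, 3, 1, 4, 5, 6, 7, 8, 9, 10, 14, 12, 13, 2]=(1 11 14 2 3)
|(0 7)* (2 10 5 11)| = |(0 7)(2 10 5 11)| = 4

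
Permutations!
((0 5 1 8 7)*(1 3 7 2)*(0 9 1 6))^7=((0 5 3 7 9 1 8 2 6))^7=(0 2 1 7 5 6 8 9 3)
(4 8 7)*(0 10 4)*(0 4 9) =(0 10 9)(4 8 7) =[10, 1, 2, 3, 8, 5, 6, 4, 7, 0, 9]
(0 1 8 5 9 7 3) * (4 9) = (0 1 8 5 4 9 7 3) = [1, 8, 2, 0, 9, 4, 6, 3, 5, 7]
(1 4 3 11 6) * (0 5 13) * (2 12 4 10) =(0 5 13)(1 10 2 12 4 3 11 6) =[5, 10, 12, 11, 3, 13, 1, 7, 8, 9, 2, 6, 4, 0]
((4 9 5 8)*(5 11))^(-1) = ((4 9 11 5 8))^(-1) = (4 8 5 11 9)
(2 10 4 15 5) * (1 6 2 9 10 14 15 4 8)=(1 6 2 14 15 5 9 10 8)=[0, 6, 14, 3, 4, 9, 2, 7, 1, 10, 8, 11, 12, 13, 15, 5]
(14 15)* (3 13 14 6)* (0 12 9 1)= (0 12 9 1)(3 13 14 15 6)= [12, 0, 2, 13, 4, 5, 3, 7, 8, 1, 10, 11, 9, 14, 15, 6]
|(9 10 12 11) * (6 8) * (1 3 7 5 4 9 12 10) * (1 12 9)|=30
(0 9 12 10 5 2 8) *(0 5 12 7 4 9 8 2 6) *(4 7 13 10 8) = (0 4 9 13 10 12 8 5 6) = [4, 1, 2, 3, 9, 6, 0, 7, 5, 13, 12, 11, 8, 10]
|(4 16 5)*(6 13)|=6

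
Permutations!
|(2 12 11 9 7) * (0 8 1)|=15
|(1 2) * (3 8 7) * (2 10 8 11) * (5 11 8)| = 15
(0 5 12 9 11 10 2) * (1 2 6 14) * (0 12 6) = (0 5 6 14 1 2 12 9 11 10) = [5, 2, 12, 3, 4, 6, 14, 7, 8, 11, 0, 10, 9, 13, 1]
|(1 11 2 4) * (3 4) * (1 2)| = |(1 11)(2 3 4)| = 6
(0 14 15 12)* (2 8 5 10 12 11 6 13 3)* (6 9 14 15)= (0 15 11 9 14 6 13 3 2 8 5 10 12)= [15, 1, 8, 2, 4, 10, 13, 7, 5, 14, 12, 9, 0, 3, 6, 11]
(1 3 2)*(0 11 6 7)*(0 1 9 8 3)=(0 11 6 7 1)(2 9 8 3)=[11, 0, 9, 2, 4, 5, 7, 1, 3, 8, 10, 6]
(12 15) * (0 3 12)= [3, 1, 2, 12, 4, 5, 6, 7, 8, 9, 10, 11, 15, 13, 14, 0]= (0 3 12 15)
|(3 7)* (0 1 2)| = |(0 1 2)(3 7)| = 6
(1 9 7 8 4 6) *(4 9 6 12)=[0, 6, 2, 3, 12, 5, 1, 8, 9, 7, 10, 11, 4]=(1 6)(4 12)(7 8 9)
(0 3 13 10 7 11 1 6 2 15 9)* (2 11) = [3, 6, 15, 13, 4, 5, 11, 2, 8, 0, 7, 1, 12, 10, 14, 9] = (0 3 13 10 7 2 15 9)(1 6 11)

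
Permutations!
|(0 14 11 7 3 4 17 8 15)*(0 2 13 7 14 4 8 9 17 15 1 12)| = |(0 4 15 2 13 7 3 8 1 12)(9 17)(11 14)| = 10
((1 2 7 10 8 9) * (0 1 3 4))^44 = ((0 1 2 7 10 8 9 3 4))^44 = (0 4 3 9 8 10 7 2 1)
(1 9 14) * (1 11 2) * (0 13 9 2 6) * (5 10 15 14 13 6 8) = (0 6)(1 2)(5 10 15 14 11 8)(9 13) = [6, 2, 1, 3, 4, 10, 0, 7, 5, 13, 15, 8, 12, 9, 11, 14]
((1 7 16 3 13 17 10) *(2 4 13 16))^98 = ((1 7 2 4 13 17 10)(3 16))^98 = (17)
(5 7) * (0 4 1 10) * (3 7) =(0 4 1 10)(3 7 5) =[4, 10, 2, 7, 1, 3, 6, 5, 8, 9, 0]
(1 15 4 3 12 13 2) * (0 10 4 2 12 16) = (0 10 4 3 16)(1 15 2)(12 13) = [10, 15, 1, 16, 3, 5, 6, 7, 8, 9, 4, 11, 13, 12, 14, 2, 0]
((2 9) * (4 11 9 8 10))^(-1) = (2 9 11 4 10 8)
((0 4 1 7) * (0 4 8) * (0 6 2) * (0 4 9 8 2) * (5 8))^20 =(0 4 7 5 6 2 1 9 8)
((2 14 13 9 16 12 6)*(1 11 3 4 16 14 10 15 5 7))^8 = ((1 11 3 4 16 12 6 2 10 15 5 7)(9 14 13))^8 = (1 10 16)(2 4 7)(3 5 6)(9 13 14)(11 15 12)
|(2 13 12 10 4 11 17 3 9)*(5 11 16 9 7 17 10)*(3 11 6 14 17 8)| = 12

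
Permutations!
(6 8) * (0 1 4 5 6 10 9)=[1, 4, 2, 3, 5, 6, 8, 7, 10, 0, 9]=(0 1 4 5 6 8 10 9)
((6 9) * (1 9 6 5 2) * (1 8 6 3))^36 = (1 9 5 2 8 6 3) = ((1 9 5 2 8 6 3))^36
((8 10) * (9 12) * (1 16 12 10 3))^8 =(1 16 12 9 10 8 3)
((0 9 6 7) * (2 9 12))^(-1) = ((0 12 2 9 6 7))^(-1) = (0 7 6 9 2 12)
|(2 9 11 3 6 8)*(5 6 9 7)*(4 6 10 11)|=10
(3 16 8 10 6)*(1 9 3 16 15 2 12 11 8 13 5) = [0, 9, 12, 15, 4, 1, 16, 7, 10, 3, 6, 8, 11, 5, 14, 2, 13] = (1 9 3 15 2 12 11 8 10 6 16 13 5)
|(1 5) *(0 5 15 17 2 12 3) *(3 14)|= |(0 5 1 15 17 2 12 14 3)|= 9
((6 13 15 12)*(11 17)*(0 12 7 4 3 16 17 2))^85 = (0 12 6 13 15 7 4 3 16 17 11 2)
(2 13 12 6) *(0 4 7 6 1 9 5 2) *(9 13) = [4, 13, 9, 3, 7, 2, 0, 6, 8, 5, 10, 11, 1, 12] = (0 4 7 6)(1 13 12)(2 9 5)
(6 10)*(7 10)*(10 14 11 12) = (6 7 14 11 12 10) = [0, 1, 2, 3, 4, 5, 7, 14, 8, 9, 6, 12, 10, 13, 11]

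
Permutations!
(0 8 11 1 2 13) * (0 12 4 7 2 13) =(0 8 11 1 13 12 4 7 2) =[8, 13, 0, 3, 7, 5, 6, 2, 11, 9, 10, 1, 4, 12]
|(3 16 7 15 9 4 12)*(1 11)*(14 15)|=|(1 11)(3 16 7 14 15 9 4 12)|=8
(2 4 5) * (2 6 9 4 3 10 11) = (2 3 10 11)(4 5 6 9) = [0, 1, 3, 10, 5, 6, 9, 7, 8, 4, 11, 2]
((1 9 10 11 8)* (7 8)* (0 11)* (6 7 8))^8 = (0 8 9)(1 10 11)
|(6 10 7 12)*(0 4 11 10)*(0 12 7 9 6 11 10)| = 7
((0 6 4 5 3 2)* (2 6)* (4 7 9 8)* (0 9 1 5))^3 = ((0 2 9 8 4)(1 5 3 6 7))^3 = (0 8 2 4 9)(1 6 5 7 3)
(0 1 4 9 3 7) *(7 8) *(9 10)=(0 1 4 10 9 3 8 7)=[1, 4, 2, 8, 10, 5, 6, 0, 7, 3, 9]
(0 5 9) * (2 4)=(0 5 9)(2 4)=[5, 1, 4, 3, 2, 9, 6, 7, 8, 0]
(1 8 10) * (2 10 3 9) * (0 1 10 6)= [1, 8, 6, 9, 4, 5, 0, 7, 3, 2, 10]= (10)(0 1 8 3 9 2 6)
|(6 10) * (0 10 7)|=|(0 10 6 7)|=4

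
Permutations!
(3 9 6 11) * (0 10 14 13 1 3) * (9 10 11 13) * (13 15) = (0 11)(1 3 10 14 9 6 15 13) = [11, 3, 2, 10, 4, 5, 15, 7, 8, 6, 14, 0, 12, 1, 9, 13]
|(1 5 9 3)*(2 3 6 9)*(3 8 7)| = 6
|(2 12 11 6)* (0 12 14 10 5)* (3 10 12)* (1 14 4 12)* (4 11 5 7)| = |(0 3 10 7 4 12 5)(1 14)(2 11 6)| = 42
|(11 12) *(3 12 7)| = 4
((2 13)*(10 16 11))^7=((2 13)(10 16 11))^7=(2 13)(10 16 11)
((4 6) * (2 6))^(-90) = (6) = ((2 6 4))^(-90)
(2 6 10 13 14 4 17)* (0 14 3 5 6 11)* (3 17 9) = [14, 1, 11, 5, 9, 6, 10, 7, 8, 3, 13, 0, 12, 17, 4, 15, 16, 2] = (0 14 4 9 3 5 6 10 13 17 2 11)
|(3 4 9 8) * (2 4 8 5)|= 4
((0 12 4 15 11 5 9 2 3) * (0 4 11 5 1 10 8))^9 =((0 12 11 1 10 8)(2 3 4 15 5 9))^9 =(0 1)(2 15)(3 5)(4 9)(8 11)(10 12)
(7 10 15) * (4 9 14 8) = (4 9 14 8)(7 10 15) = [0, 1, 2, 3, 9, 5, 6, 10, 4, 14, 15, 11, 12, 13, 8, 7]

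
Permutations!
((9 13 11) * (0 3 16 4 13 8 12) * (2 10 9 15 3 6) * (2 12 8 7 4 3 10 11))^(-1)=(0 12 6)(2 13 4 7 9 10 15 11)(3 16)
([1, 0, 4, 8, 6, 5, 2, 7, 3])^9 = (0 1)(3 8)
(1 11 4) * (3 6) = (1 11 4)(3 6) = [0, 11, 2, 6, 1, 5, 3, 7, 8, 9, 10, 4]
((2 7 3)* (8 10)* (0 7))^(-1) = (0 2 3 7)(8 10)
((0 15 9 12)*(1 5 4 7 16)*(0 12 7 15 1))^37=(0 9 5 16 15 1 7 4)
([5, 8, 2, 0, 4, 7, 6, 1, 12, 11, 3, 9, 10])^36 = (0 8)(1 3)(5 12)(7 10)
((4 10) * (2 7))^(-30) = (10)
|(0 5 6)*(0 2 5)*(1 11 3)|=|(1 11 3)(2 5 6)|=3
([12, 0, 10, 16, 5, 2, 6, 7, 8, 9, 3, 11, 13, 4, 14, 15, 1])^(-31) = [1, 16, 5, 10, 13, 4, 6, 7, 8, 9, 2, 11, 0, 12, 14, 15, 3]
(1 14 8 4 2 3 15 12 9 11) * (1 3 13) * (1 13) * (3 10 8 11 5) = (1 14 11 10 8 4 2)(3 15 12 9 5) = [0, 14, 1, 15, 2, 3, 6, 7, 4, 5, 8, 10, 9, 13, 11, 12]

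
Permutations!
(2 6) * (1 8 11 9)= (1 8 11 9)(2 6)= [0, 8, 6, 3, 4, 5, 2, 7, 11, 1, 10, 9]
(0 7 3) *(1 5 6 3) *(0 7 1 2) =(0 1 5 6 3 7 2) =[1, 5, 0, 7, 4, 6, 3, 2]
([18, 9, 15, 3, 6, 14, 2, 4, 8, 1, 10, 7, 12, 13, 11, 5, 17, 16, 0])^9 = [18, 9, 15, 3, 6, 14, 2, 4, 8, 1, 10, 7, 12, 13, 11, 5, 17, 16, 0]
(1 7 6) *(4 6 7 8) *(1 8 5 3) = [0, 5, 2, 1, 6, 3, 8, 7, 4] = (1 5 3)(4 6 8)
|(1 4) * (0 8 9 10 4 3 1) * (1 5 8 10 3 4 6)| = |(0 10 6 1 4)(3 5 8 9)| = 20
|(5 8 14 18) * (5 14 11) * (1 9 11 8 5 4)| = |(1 9 11 4)(14 18)| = 4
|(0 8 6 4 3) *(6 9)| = 6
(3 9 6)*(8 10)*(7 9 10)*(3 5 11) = (3 10 8 7 9 6 5 11) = [0, 1, 2, 10, 4, 11, 5, 9, 7, 6, 8, 3]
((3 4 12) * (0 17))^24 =((0 17)(3 4 12))^24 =(17)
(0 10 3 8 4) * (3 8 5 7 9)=(0 10 8 4)(3 5 7 9)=[10, 1, 2, 5, 0, 7, 6, 9, 4, 3, 8]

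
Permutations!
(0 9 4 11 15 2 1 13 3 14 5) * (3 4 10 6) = (0 9 10 6 3 14 5)(1 13 4 11 15 2) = [9, 13, 1, 14, 11, 0, 3, 7, 8, 10, 6, 15, 12, 4, 5, 2]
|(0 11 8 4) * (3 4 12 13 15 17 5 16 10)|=|(0 11 8 12 13 15 17 5 16 10 3 4)|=12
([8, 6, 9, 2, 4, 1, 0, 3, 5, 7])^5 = [0, 1, 9, 2, 4, 5, 6, 3, 8, 7]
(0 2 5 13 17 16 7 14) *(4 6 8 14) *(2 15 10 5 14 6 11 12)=(0 15 10 5 13 17 16 7 4 11 12 2 14)(6 8)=[15, 1, 14, 3, 11, 13, 8, 4, 6, 9, 5, 12, 2, 17, 0, 10, 7, 16]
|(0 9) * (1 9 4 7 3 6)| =7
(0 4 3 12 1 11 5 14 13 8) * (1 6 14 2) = (0 4 3 12 6 14 13 8)(1 11 5 2) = [4, 11, 1, 12, 3, 2, 14, 7, 0, 9, 10, 5, 6, 8, 13]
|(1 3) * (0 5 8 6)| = |(0 5 8 6)(1 3)| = 4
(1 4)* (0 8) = (0 8)(1 4) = [8, 4, 2, 3, 1, 5, 6, 7, 0]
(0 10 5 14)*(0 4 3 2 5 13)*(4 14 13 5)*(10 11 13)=[11, 1, 4, 2, 3, 10, 6, 7, 8, 9, 5, 13, 12, 0, 14]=(14)(0 11 13)(2 4 3)(5 10)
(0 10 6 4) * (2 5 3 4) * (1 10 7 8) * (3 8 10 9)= (0 7 10 6 2 5 8 1 9 3 4)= [7, 9, 5, 4, 0, 8, 2, 10, 1, 3, 6]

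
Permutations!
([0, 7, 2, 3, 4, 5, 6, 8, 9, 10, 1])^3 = [0, 9, 2, 3, 4, 5, 6, 10, 1, 7, 8]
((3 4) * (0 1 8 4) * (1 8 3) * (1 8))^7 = (0 1 3)(4 8)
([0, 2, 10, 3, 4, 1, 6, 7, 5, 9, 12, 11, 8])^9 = [0, 12, 8, 3, 4, 10, 6, 7, 2, 9, 5, 11, 1]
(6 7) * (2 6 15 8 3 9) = [0, 1, 6, 9, 4, 5, 7, 15, 3, 2, 10, 11, 12, 13, 14, 8] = (2 6 7 15 8 3 9)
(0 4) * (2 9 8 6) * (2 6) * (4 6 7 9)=(0 6 7 9 8 2 4)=[6, 1, 4, 3, 0, 5, 7, 9, 2, 8]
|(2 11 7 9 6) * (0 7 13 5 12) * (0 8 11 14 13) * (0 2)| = |(0 7 9 6)(2 14 13 5 12 8 11)| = 28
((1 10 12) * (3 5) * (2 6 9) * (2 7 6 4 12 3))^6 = (1 12 4 2 5 3 10)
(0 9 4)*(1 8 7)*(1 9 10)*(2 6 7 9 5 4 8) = (0 10 1 2 6 7 5 4)(8 9) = [10, 2, 6, 3, 0, 4, 7, 5, 9, 8, 1]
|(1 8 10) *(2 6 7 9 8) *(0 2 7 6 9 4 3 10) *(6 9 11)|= |(0 2 11 6 9 8)(1 7 4 3 10)|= 30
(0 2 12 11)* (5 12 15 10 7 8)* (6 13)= (0 2 15 10 7 8 5 12 11)(6 13)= [2, 1, 15, 3, 4, 12, 13, 8, 5, 9, 7, 0, 11, 6, 14, 10]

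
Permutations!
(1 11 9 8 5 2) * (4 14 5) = (1 11 9 8 4 14 5 2) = [0, 11, 1, 3, 14, 2, 6, 7, 4, 8, 10, 9, 12, 13, 5]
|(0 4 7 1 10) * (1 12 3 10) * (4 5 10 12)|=|(0 5 10)(3 12)(4 7)|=6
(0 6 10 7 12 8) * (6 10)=(0 10 7 12 8)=[10, 1, 2, 3, 4, 5, 6, 12, 0, 9, 7, 11, 8]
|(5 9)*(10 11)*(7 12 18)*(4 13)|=6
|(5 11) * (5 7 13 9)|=5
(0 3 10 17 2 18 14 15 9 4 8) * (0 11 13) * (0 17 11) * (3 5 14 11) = (0 5 14 15 9 4 8)(2 18 11 13 17)(3 10) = [5, 1, 18, 10, 8, 14, 6, 7, 0, 4, 3, 13, 12, 17, 15, 9, 16, 2, 11]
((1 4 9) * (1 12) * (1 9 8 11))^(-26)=((1 4 8 11)(9 12))^(-26)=(12)(1 8)(4 11)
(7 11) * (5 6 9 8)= [0, 1, 2, 3, 4, 6, 9, 11, 5, 8, 10, 7]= (5 6 9 8)(7 11)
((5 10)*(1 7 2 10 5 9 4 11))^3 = ((1 7 2 10 9 4 11))^3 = (1 10 11 2 4 7 9)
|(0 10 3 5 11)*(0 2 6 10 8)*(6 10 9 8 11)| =9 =|(0 11 2 10 3 5 6 9 8)|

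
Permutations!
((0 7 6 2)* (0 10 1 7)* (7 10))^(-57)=(1 10)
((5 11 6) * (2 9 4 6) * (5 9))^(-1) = (2 11 5)(4 9 6)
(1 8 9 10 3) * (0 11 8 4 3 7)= (0 11 8 9 10 7)(1 4 3)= [11, 4, 2, 1, 3, 5, 6, 0, 9, 10, 7, 8]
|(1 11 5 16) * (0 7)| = 4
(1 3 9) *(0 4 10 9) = (0 4 10 9 1 3) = [4, 3, 2, 0, 10, 5, 6, 7, 8, 1, 9]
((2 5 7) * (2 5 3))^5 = ((2 3)(5 7))^5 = (2 3)(5 7)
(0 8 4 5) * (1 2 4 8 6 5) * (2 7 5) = (8)(0 6 2 4 1 7 5) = [6, 7, 4, 3, 1, 0, 2, 5, 8]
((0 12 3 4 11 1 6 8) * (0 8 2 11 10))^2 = (0 3 10 12 4)(1 2)(6 11)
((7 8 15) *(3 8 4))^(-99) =(3 8 15 7 4)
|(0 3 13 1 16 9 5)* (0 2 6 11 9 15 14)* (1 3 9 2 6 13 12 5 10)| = |(0 9 10 1 16 15 14)(2 13 3 12 5 6 11)| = 7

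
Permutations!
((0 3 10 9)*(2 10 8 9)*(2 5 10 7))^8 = ((0 3 8 9)(2 7)(5 10))^8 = (10)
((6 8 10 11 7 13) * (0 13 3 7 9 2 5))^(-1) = ((0 13 6 8 10 11 9 2 5)(3 7))^(-1) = (0 5 2 9 11 10 8 6 13)(3 7)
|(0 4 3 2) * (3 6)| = 5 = |(0 4 6 3 2)|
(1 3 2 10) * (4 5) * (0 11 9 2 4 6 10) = (0 11 9 2)(1 3 4 5 6 10) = [11, 3, 0, 4, 5, 6, 10, 7, 8, 2, 1, 9]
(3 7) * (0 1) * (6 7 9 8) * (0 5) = (0 1 5)(3 9 8 6 7) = [1, 5, 2, 9, 4, 0, 7, 3, 6, 8]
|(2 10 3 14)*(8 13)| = |(2 10 3 14)(8 13)| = 4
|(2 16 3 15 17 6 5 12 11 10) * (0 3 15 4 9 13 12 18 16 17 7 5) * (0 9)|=120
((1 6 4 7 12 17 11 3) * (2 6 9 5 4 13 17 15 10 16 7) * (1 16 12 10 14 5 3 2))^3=((1 9 3 16 7 10 12 15 14 5 4)(2 6 13 17 11))^3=(1 16 12 5 9 7 15 4 3 10 14)(2 17 6 11 13)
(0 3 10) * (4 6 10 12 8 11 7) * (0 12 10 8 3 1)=(0 1)(3 10 12)(4 6 8 11 7)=[1, 0, 2, 10, 6, 5, 8, 4, 11, 9, 12, 7, 3]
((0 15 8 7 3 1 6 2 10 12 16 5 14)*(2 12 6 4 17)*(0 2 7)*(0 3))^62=(0 17 1 8)(2 14 5 16 12 6 10)(3 15 7 4)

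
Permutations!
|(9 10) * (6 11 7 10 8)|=|(6 11 7 10 9 8)|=6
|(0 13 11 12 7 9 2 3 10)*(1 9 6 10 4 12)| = 12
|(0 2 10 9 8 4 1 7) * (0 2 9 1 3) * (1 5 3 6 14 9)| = |(0 1 7 2 10 5 3)(4 6 14 9 8)| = 35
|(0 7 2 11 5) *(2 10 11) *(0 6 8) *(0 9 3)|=|(0 7 10 11 5 6 8 9 3)|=9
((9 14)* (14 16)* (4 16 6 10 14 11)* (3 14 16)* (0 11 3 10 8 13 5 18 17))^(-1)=((0 11 4 10 16 3 14 9 6 8 13 5 18 17))^(-1)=(0 17 18 5 13 8 6 9 14 3 16 10 4 11)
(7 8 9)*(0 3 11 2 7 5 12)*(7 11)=(0 3 7 8 9 5 12)(2 11)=[3, 1, 11, 7, 4, 12, 6, 8, 9, 5, 10, 2, 0]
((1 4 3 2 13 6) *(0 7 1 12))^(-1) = ((0 7 1 4 3 2 13 6 12))^(-1) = (0 12 6 13 2 3 4 1 7)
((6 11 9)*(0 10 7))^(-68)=((0 10 7)(6 11 9))^(-68)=(0 10 7)(6 11 9)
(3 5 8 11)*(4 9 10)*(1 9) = [0, 9, 2, 5, 1, 8, 6, 7, 11, 10, 4, 3] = (1 9 10 4)(3 5 8 11)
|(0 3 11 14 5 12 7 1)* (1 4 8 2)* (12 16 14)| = 9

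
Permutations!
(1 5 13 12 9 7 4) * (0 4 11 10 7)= [4, 5, 2, 3, 1, 13, 6, 11, 8, 0, 7, 10, 9, 12]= (0 4 1 5 13 12 9)(7 11 10)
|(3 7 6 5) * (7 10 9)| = 6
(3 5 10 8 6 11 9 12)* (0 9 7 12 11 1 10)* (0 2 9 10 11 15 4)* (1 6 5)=(0 10 8 5 2 9 15 4)(1 11 7 12 3)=[10, 11, 9, 1, 0, 2, 6, 12, 5, 15, 8, 7, 3, 13, 14, 4]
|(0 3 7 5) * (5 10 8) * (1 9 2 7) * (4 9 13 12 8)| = 35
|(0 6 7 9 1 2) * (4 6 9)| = |(0 9 1 2)(4 6 7)| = 12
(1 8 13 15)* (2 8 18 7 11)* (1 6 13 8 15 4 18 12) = [0, 12, 15, 3, 18, 5, 13, 11, 8, 9, 10, 2, 1, 4, 14, 6, 16, 17, 7] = (1 12)(2 15 6 13 4 18 7 11)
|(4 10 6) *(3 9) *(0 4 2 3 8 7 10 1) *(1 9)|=|(0 4 9 8 7 10 6 2 3 1)|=10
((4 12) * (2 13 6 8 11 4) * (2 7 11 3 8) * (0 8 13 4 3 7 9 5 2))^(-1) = (0 6 13 3 11 7 8)(2 5 9 12 4)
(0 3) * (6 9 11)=(0 3)(6 9 11)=[3, 1, 2, 0, 4, 5, 9, 7, 8, 11, 10, 6]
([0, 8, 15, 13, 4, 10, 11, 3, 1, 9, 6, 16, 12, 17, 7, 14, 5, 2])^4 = (2 3 15 13 14 17 7)(5 16 11 6 10)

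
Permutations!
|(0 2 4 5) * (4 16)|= |(0 2 16 4 5)|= 5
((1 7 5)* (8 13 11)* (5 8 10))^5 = ((1 7 8 13 11 10 5))^5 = (1 10 13 7 5 11 8)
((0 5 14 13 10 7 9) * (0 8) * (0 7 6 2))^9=(0 14 10 2 5 13 6)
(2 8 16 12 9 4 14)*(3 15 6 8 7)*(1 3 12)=(1 3 15 6 8 16)(2 7 12 9 4 14)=[0, 3, 7, 15, 14, 5, 8, 12, 16, 4, 10, 11, 9, 13, 2, 6, 1]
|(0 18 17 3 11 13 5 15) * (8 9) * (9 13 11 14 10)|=11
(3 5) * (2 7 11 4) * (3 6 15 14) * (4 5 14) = [0, 1, 7, 14, 2, 6, 15, 11, 8, 9, 10, 5, 12, 13, 3, 4] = (2 7 11 5 6 15 4)(3 14)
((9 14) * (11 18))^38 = ((9 14)(11 18))^38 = (18)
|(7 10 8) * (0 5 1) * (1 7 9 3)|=8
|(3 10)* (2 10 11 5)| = 5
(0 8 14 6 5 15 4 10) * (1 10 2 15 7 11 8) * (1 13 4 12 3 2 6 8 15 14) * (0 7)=[13, 10, 14, 2, 6, 0, 5, 11, 1, 9, 7, 15, 3, 4, 8, 12]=(0 13 4 6 5)(1 10 7 11 15 12 3 2 14 8)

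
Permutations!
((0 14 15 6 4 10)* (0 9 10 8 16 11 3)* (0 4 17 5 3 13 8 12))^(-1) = ((0 14 15 6 17 5 3 4 12)(8 16 11 13)(9 10))^(-1) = (0 12 4 3 5 17 6 15 14)(8 13 11 16)(9 10)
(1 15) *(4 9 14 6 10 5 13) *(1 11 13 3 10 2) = [0, 15, 1, 10, 9, 3, 2, 7, 8, 14, 5, 13, 12, 4, 6, 11] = (1 15 11 13 4 9 14 6 2)(3 10 5)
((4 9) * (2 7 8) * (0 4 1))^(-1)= ((0 4 9 1)(2 7 8))^(-1)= (0 1 9 4)(2 8 7)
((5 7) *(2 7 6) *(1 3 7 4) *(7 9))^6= ((1 3 9 7 5 6 2 4))^6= (1 2 5 9)(3 4 6 7)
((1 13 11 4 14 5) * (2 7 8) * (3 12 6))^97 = ((1 13 11 4 14 5)(2 7 8)(3 12 6))^97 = (1 13 11 4 14 5)(2 7 8)(3 12 6)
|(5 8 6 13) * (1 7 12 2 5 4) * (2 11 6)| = 21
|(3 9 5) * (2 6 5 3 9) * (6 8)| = 6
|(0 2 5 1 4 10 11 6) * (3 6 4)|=|(0 2 5 1 3 6)(4 10 11)|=6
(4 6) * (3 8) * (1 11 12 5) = [0, 11, 2, 8, 6, 1, 4, 7, 3, 9, 10, 12, 5] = (1 11 12 5)(3 8)(4 6)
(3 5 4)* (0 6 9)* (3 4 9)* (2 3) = (0 6 2 3 5 9) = [6, 1, 3, 5, 4, 9, 2, 7, 8, 0]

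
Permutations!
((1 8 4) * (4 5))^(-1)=(1 4 5 8)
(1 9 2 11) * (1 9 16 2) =[0, 16, 11, 3, 4, 5, 6, 7, 8, 1, 10, 9, 12, 13, 14, 15, 2] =(1 16 2 11 9)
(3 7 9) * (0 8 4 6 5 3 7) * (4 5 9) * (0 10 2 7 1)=(0 8 5 3 10 2 7 4 6 9 1)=[8, 0, 7, 10, 6, 3, 9, 4, 5, 1, 2]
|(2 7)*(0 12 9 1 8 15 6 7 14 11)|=|(0 12 9 1 8 15 6 7 2 14 11)|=11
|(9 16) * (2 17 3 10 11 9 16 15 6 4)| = |(2 17 3 10 11 9 15 6 4)| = 9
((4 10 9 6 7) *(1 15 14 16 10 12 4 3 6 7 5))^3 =(1 16 7 5 14 9 6 15 10 3)(4 12)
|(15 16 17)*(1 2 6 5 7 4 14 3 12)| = |(1 2 6 5 7 4 14 3 12)(15 16 17)| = 9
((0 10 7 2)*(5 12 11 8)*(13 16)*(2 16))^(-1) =((0 10 7 16 13 2)(5 12 11 8))^(-1) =(0 2 13 16 7 10)(5 8 11 12)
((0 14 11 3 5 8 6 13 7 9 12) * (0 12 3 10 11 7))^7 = ((0 14 7 9 3 5 8 6 13)(10 11))^7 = (0 6 5 9 14 13 8 3 7)(10 11)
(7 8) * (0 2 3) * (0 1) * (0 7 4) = [2, 7, 3, 1, 0, 5, 6, 8, 4] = (0 2 3 1 7 8 4)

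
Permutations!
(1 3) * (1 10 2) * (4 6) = (1 3 10 2)(4 6) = [0, 3, 1, 10, 6, 5, 4, 7, 8, 9, 2]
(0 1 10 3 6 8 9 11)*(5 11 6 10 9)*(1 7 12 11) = (0 7 12 11)(1 9 6 8 5)(3 10) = [7, 9, 2, 10, 4, 1, 8, 12, 5, 6, 3, 0, 11]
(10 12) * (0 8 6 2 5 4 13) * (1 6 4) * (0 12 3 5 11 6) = (0 8 4 13 12 10 3 5 1)(2 11 6) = [8, 0, 11, 5, 13, 1, 2, 7, 4, 9, 3, 6, 10, 12]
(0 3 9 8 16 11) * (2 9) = (0 3 2 9 8 16 11) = [3, 1, 9, 2, 4, 5, 6, 7, 16, 8, 10, 0, 12, 13, 14, 15, 11]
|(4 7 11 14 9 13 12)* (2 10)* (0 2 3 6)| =|(0 2 10 3 6)(4 7 11 14 9 13 12)| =35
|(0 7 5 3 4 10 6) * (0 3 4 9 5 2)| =6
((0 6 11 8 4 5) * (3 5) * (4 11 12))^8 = ((0 6 12 4 3 5)(8 11))^8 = (0 12 3)(4 5 6)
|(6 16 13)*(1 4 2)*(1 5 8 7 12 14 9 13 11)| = |(1 4 2 5 8 7 12 14 9 13 6 16 11)| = 13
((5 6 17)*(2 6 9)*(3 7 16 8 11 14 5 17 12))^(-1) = (17)(2 9 5 14 11 8 16 7 3 12 6)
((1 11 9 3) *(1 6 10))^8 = ((1 11 9 3 6 10))^8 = (1 9 6)(3 10 11)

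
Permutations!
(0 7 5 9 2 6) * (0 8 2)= (0 7 5 9)(2 6 8)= [7, 1, 6, 3, 4, 9, 8, 5, 2, 0]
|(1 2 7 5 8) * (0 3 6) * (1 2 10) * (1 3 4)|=|(0 4 1 10 3 6)(2 7 5 8)|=12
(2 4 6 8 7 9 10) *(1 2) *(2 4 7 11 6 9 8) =(1 4 9 10)(2 7 8 11 6) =[0, 4, 7, 3, 9, 5, 2, 8, 11, 10, 1, 6]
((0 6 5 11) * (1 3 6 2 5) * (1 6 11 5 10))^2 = ((0 2 10 1 3 11))^2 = (0 10 3)(1 11 2)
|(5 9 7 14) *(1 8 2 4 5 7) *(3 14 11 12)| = |(1 8 2 4 5 9)(3 14 7 11 12)| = 30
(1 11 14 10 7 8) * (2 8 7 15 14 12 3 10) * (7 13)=[0, 11, 8, 10, 4, 5, 6, 13, 1, 9, 15, 12, 3, 7, 2, 14]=(1 11 12 3 10 15 14 2 8)(7 13)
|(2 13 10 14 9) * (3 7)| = |(2 13 10 14 9)(3 7)| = 10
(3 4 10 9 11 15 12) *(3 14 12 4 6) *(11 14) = [0, 1, 2, 6, 10, 5, 3, 7, 8, 14, 9, 15, 11, 13, 12, 4] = (3 6)(4 10 9 14 12 11 15)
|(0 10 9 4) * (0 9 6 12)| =|(0 10 6 12)(4 9)| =4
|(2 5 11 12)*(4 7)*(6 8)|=4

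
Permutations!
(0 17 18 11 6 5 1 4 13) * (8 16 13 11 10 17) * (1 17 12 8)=(0 1 4 11 6 5 17 18 10 12 8 16 13)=[1, 4, 2, 3, 11, 17, 5, 7, 16, 9, 12, 6, 8, 0, 14, 15, 13, 18, 10]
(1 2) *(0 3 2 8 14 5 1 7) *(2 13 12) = (0 3 13 12 2 7)(1 8 14 5) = [3, 8, 7, 13, 4, 1, 6, 0, 14, 9, 10, 11, 2, 12, 5]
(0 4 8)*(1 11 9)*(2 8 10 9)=(0 4 10 9 1 11 2 8)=[4, 11, 8, 3, 10, 5, 6, 7, 0, 1, 9, 2]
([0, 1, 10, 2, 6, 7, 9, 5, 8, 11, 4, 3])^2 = (2 4 9 3 10 6 11)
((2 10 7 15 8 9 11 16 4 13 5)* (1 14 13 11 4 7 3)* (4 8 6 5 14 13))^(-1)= (1 3 10 2 5 6 15 7 16 11 4 14 13)(8 9)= ((1 13 14 4 11 16 7 15 6 5 2 10 3)(8 9))^(-1)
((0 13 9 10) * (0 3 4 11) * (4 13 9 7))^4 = ((0 9 10 3 13 7 4 11))^4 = (0 13)(3 11)(4 10)(7 9)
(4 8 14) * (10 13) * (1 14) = (1 14 4 8)(10 13) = [0, 14, 2, 3, 8, 5, 6, 7, 1, 9, 13, 11, 12, 10, 4]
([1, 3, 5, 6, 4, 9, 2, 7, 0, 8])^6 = (0 9 2 3)(1 8 5 6)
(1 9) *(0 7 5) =(0 7 5)(1 9) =[7, 9, 2, 3, 4, 0, 6, 5, 8, 1]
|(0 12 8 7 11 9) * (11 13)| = 7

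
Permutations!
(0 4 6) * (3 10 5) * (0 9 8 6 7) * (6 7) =(0 4 6 9 8 7)(3 10 5) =[4, 1, 2, 10, 6, 3, 9, 0, 7, 8, 5]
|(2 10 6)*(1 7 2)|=5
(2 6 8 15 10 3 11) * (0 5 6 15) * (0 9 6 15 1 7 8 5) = (1 7 8 9 6 5 15 10 3 11 2) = [0, 7, 1, 11, 4, 15, 5, 8, 9, 6, 3, 2, 12, 13, 14, 10]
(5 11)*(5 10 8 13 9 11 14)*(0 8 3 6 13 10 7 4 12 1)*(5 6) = (0 8 10 3 5 14 6 13 9 11 7 4 12 1) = [8, 0, 2, 5, 12, 14, 13, 4, 10, 11, 3, 7, 1, 9, 6]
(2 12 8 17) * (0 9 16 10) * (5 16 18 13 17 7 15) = [9, 1, 12, 3, 4, 16, 6, 15, 7, 18, 0, 11, 8, 17, 14, 5, 10, 2, 13] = (0 9 18 13 17 2 12 8 7 15 5 16 10)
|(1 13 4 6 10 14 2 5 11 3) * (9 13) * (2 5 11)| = |(1 9 13 4 6 10 14 5 2 11 3)| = 11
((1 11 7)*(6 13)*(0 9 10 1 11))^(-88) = (13)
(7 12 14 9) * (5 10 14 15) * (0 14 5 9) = [14, 1, 2, 3, 4, 10, 6, 12, 8, 7, 5, 11, 15, 13, 0, 9] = (0 14)(5 10)(7 12 15 9)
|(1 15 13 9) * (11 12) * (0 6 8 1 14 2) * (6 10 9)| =10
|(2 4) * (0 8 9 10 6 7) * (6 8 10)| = 6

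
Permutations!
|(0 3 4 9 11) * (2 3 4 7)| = 12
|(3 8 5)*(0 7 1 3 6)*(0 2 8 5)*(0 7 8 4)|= 9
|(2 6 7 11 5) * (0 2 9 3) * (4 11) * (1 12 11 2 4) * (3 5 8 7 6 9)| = |(0 4 2 9 5 3)(1 12 11 8 7)| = 30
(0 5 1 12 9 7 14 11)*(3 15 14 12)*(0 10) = [5, 3, 2, 15, 4, 1, 6, 12, 8, 7, 0, 10, 9, 13, 11, 14] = (0 5 1 3 15 14 11 10)(7 12 9)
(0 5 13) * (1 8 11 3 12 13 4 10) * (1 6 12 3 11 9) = (0 5 4 10 6 12 13)(1 8 9) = [5, 8, 2, 3, 10, 4, 12, 7, 9, 1, 6, 11, 13, 0]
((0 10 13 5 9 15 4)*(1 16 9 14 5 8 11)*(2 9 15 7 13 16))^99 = ((0 10 16 15 4)(1 2 9 7 13 8 11)(5 14))^99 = (0 4 15 16 10)(1 2 9 7 13 8 11)(5 14)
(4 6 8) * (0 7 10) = [7, 1, 2, 3, 6, 5, 8, 10, 4, 9, 0] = (0 7 10)(4 6 8)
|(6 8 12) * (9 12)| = 4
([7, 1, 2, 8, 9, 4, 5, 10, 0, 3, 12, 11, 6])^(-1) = (0 8 3 9 4 5 6 12 10 7)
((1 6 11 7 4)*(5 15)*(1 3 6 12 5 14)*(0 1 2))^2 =((0 1 12 5 15 14 2)(3 6 11 7 4))^2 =(0 12 15 2 1 5 14)(3 11 4 6 7)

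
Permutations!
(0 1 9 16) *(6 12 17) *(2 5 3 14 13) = [1, 9, 5, 14, 4, 3, 12, 7, 8, 16, 10, 11, 17, 2, 13, 15, 0, 6] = (0 1 9 16)(2 5 3 14 13)(6 12 17)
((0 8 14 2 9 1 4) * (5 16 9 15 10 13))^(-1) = ((0 8 14 2 15 10 13 5 16 9 1 4))^(-1) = (0 4 1 9 16 5 13 10 15 2 14 8)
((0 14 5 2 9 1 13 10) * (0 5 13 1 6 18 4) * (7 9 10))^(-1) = ((0 14 13 7 9 6 18 4)(2 10 5))^(-1) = (0 4 18 6 9 7 13 14)(2 5 10)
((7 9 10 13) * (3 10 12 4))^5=((3 10 13 7 9 12 4))^5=(3 12 7 10 4 9 13)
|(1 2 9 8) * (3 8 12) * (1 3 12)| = 6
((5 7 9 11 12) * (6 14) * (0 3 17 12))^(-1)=((0 3 17 12 5 7 9 11)(6 14))^(-1)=(0 11 9 7 5 12 17 3)(6 14)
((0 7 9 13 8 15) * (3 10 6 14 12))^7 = (0 7 9 13 8 15)(3 6 12 10 14)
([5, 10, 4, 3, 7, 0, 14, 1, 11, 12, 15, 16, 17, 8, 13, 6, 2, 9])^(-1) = [5, 7, 16, 3, 2, 0, 15, 4, 13, 17, 1, 8, 9, 14, 6, 10, 11, 12]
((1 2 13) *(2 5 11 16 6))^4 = (1 6 5 2 11 13 16)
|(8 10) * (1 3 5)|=6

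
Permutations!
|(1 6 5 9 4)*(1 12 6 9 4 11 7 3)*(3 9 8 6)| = 21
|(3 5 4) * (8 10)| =|(3 5 4)(8 10)| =6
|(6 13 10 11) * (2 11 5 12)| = |(2 11 6 13 10 5 12)| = 7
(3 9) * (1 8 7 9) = (1 8 7 9 3) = [0, 8, 2, 1, 4, 5, 6, 9, 7, 3]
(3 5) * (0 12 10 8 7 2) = (0 12 10 8 7 2)(3 5) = [12, 1, 0, 5, 4, 3, 6, 2, 7, 9, 8, 11, 10]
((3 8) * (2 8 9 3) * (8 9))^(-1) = (2 8 3 9)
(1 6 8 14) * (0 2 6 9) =(0 2 6 8 14 1 9) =[2, 9, 6, 3, 4, 5, 8, 7, 14, 0, 10, 11, 12, 13, 1]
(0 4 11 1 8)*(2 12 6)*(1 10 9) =(0 4 11 10 9 1 8)(2 12 6) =[4, 8, 12, 3, 11, 5, 2, 7, 0, 1, 9, 10, 6]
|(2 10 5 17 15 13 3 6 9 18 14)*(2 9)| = 24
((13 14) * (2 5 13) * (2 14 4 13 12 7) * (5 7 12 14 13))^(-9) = (2 7)(4 13 14 5)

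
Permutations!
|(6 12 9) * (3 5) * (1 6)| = |(1 6 12 9)(3 5)| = 4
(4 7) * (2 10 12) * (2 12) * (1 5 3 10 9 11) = (12)(1 5 3 10 2 9 11)(4 7) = [0, 5, 9, 10, 7, 3, 6, 4, 8, 11, 2, 1, 12]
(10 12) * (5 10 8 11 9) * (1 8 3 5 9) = [0, 8, 2, 5, 4, 10, 6, 7, 11, 9, 12, 1, 3] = (1 8 11)(3 5 10 12)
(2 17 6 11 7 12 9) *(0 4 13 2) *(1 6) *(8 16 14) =[4, 6, 17, 3, 13, 5, 11, 12, 16, 0, 10, 7, 9, 2, 8, 15, 14, 1] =(0 4 13 2 17 1 6 11 7 12 9)(8 16 14)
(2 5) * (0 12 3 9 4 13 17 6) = (0 12 3 9 4 13 17 6)(2 5) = [12, 1, 5, 9, 13, 2, 0, 7, 8, 4, 10, 11, 3, 17, 14, 15, 16, 6]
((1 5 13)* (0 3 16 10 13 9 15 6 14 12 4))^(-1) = (0 4 12 14 6 15 9 5 1 13 10 16 3)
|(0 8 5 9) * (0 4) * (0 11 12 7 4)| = 4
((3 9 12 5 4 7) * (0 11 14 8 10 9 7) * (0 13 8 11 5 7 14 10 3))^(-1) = (0 7 12 9 10 11 14 3 8 13 4 5)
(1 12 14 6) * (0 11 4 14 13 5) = (0 11 4 14 6 1 12 13 5) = [11, 12, 2, 3, 14, 0, 1, 7, 8, 9, 10, 4, 13, 5, 6]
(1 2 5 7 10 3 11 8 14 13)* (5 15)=(1 2 15 5 7 10 3 11 8 14 13)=[0, 2, 15, 11, 4, 7, 6, 10, 14, 9, 3, 8, 12, 1, 13, 5]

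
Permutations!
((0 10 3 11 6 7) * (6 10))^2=((0 6 7)(3 11 10))^2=(0 7 6)(3 10 11)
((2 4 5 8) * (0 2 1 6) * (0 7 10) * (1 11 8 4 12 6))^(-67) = ((0 2 12 6 7 10)(4 5)(8 11))^(-67) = (0 10 7 6 12 2)(4 5)(8 11)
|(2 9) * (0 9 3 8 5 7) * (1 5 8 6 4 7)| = 14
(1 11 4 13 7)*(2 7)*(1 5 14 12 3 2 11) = [0, 1, 7, 2, 13, 14, 6, 5, 8, 9, 10, 4, 3, 11, 12] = (2 7 5 14 12 3)(4 13 11)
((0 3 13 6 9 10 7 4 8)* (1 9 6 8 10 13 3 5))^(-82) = (0 1 13)(4 7 10)(5 9 8)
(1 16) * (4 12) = (1 16)(4 12) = [0, 16, 2, 3, 12, 5, 6, 7, 8, 9, 10, 11, 4, 13, 14, 15, 1]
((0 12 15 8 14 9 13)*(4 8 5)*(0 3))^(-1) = (0 3 13 9 14 8 4 5 15 12)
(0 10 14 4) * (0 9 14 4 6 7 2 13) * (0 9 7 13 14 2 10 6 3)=[6, 1, 14, 0, 7, 5, 13, 10, 8, 2, 4, 11, 12, 9, 3]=(0 6 13 9 2 14 3)(4 7 10)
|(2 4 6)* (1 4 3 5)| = 6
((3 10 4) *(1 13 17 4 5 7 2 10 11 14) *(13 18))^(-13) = ((1 18 13 17 4 3 11 14)(2 10 5 7))^(-13) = (1 17 11 18 4 14 13 3)(2 7 5 10)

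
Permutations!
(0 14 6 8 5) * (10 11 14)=(0 10 11 14 6 8 5)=[10, 1, 2, 3, 4, 0, 8, 7, 5, 9, 11, 14, 12, 13, 6]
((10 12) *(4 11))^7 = (4 11)(10 12)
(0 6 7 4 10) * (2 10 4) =(0 6 7 2 10) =[6, 1, 10, 3, 4, 5, 7, 2, 8, 9, 0]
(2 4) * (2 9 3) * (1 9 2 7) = (1 9 3 7)(2 4) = [0, 9, 4, 7, 2, 5, 6, 1, 8, 3]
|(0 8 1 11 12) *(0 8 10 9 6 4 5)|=12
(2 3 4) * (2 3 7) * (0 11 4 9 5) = (0 11 4 3 9 5)(2 7) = [11, 1, 7, 9, 3, 0, 6, 2, 8, 5, 10, 4]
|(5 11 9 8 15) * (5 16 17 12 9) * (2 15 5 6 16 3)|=24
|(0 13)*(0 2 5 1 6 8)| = 7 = |(0 13 2 5 1 6 8)|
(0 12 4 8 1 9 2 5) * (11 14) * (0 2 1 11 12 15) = [15, 9, 5, 3, 8, 2, 6, 7, 11, 1, 10, 14, 4, 13, 12, 0] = (0 15)(1 9)(2 5)(4 8 11 14 12)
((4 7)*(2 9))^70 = ((2 9)(4 7))^70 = (9)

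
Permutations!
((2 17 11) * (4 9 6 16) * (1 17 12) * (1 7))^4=((1 17 11 2 12 7)(4 9 6 16))^4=(1 12 11)(2 17 7)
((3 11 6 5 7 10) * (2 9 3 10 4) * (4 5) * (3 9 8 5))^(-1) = (2 4 6 11 3 7 5 8)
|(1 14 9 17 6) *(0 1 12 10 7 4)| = 10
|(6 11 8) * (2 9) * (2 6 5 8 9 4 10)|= |(2 4 10)(5 8)(6 11 9)|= 6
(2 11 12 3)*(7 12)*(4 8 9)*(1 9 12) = (1 9 4 8 12 3 2 11 7) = [0, 9, 11, 2, 8, 5, 6, 1, 12, 4, 10, 7, 3]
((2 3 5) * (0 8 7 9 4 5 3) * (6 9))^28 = ((0 8 7 6 9 4 5 2))^28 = (0 9)(2 6)(4 8)(5 7)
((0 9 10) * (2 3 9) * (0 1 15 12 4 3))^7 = (15)(0 2)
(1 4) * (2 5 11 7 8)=(1 4)(2 5 11 7 8)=[0, 4, 5, 3, 1, 11, 6, 8, 2, 9, 10, 7]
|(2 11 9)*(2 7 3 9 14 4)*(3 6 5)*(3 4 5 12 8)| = |(2 11 14 5 4)(3 9 7 6 12 8)| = 30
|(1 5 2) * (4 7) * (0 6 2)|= |(0 6 2 1 5)(4 7)|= 10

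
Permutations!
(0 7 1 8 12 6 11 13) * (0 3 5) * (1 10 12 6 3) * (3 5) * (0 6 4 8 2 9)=(0 7 10 12 5 6 11 13 1 2 9)(4 8)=[7, 2, 9, 3, 8, 6, 11, 10, 4, 0, 12, 13, 5, 1]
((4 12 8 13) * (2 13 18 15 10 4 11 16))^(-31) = (2 13 11 16)(4 10 15 18 8 12) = ((2 13 11 16)(4 12 8 18 15 10))^(-31)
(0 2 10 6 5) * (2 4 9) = (0 4 9 2 10 6 5) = [4, 1, 10, 3, 9, 0, 5, 7, 8, 2, 6]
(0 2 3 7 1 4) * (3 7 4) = (0 2 7 1 3 4) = [2, 3, 7, 4, 0, 5, 6, 1]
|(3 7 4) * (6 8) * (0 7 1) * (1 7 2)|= |(0 2 1)(3 7 4)(6 8)|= 6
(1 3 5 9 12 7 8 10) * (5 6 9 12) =(1 3 6 9 5 12 7 8 10) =[0, 3, 2, 6, 4, 12, 9, 8, 10, 5, 1, 11, 7]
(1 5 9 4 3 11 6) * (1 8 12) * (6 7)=(1 5 9 4 3 11 7 6 8 12)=[0, 5, 2, 11, 3, 9, 8, 6, 12, 4, 10, 7, 1]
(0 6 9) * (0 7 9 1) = (0 6 1)(7 9) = [6, 0, 2, 3, 4, 5, 1, 9, 8, 7]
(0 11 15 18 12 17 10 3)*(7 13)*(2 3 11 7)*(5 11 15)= (0 7 13 2 3)(5 11)(10 15 18 12 17)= [7, 1, 3, 0, 4, 11, 6, 13, 8, 9, 15, 5, 17, 2, 14, 18, 16, 10, 12]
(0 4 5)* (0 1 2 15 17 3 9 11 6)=(0 4 5 1 2 15 17 3 9 11 6)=[4, 2, 15, 9, 5, 1, 0, 7, 8, 11, 10, 6, 12, 13, 14, 17, 16, 3]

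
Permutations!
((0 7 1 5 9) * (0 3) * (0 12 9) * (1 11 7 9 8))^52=(0 12 5 3 1 9 8)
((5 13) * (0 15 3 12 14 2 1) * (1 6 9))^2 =((0 15 3 12 14 2 6 9 1)(5 13))^2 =(0 3 14 6 1 15 12 2 9)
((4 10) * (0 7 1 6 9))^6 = (10)(0 7 1 6 9)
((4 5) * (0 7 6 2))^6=(0 6)(2 7)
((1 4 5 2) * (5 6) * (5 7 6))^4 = ((1 4 5 2)(6 7))^4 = (7)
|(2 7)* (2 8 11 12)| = |(2 7 8 11 12)| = 5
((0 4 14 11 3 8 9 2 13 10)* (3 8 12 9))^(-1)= ((0 4 14 11 8 3 12 9 2 13 10))^(-1)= (0 10 13 2 9 12 3 8 11 14 4)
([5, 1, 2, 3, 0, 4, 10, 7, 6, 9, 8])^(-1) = [4, 1, 2, 3, 5, 0, 8, 7, 10, 9, 6]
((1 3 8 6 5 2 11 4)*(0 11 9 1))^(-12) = ((0 11 4)(1 3 8 6 5 2 9))^(-12) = (11)(1 8 5 9 3 6 2)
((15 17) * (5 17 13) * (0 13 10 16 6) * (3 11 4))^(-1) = (0 6 16 10 15 17 5 13)(3 4 11)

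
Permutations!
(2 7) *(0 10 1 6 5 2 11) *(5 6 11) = [10, 11, 7, 3, 4, 2, 6, 5, 8, 9, 1, 0] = (0 10 1 11)(2 7 5)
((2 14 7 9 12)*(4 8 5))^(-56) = ((2 14 7 9 12)(4 8 5))^(-56) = (2 12 9 7 14)(4 8 5)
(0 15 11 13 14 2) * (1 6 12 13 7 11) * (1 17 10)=(0 15 17 10 1 6 12 13 14 2)(7 11)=[15, 6, 0, 3, 4, 5, 12, 11, 8, 9, 1, 7, 13, 14, 2, 17, 16, 10]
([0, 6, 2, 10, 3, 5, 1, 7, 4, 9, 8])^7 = (1 6)(3 4 8 10)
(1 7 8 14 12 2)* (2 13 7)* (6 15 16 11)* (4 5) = (1 2)(4 5)(6 15 16 11)(7 8 14 12 13) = [0, 2, 1, 3, 5, 4, 15, 8, 14, 9, 10, 6, 13, 7, 12, 16, 11]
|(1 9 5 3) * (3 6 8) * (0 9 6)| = |(0 9 5)(1 6 8 3)| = 12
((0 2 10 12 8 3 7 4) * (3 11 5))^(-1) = (0 4 7 3 5 11 8 12 10 2)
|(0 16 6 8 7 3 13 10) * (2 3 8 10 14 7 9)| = |(0 16 6 10)(2 3 13 14 7 8 9)| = 28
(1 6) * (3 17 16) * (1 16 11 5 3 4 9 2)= (1 6 16 4 9 2)(3 17 11 5)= [0, 6, 1, 17, 9, 3, 16, 7, 8, 2, 10, 5, 12, 13, 14, 15, 4, 11]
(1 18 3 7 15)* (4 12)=(1 18 3 7 15)(4 12)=[0, 18, 2, 7, 12, 5, 6, 15, 8, 9, 10, 11, 4, 13, 14, 1, 16, 17, 3]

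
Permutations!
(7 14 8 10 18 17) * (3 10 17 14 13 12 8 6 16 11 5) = (3 10 18 14 6 16 11 5)(7 13 12 8 17) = [0, 1, 2, 10, 4, 3, 16, 13, 17, 9, 18, 5, 8, 12, 6, 15, 11, 7, 14]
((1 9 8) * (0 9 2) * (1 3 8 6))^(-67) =(0 1 9 2 6)(3 8)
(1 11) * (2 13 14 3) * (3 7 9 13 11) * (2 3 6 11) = (1 6 11)(7 9 13 14) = [0, 6, 2, 3, 4, 5, 11, 9, 8, 13, 10, 1, 12, 14, 7]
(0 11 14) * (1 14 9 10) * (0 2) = (0 11 9 10 1 14 2) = [11, 14, 0, 3, 4, 5, 6, 7, 8, 10, 1, 9, 12, 13, 2]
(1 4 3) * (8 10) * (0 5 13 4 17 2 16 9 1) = [5, 17, 16, 0, 3, 13, 6, 7, 10, 1, 8, 11, 12, 4, 14, 15, 9, 2] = (0 5 13 4 3)(1 17 2 16 9)(8 10)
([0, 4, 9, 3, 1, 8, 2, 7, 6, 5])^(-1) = [0, 4, 6, 3, 1, 9, 8, 7, 5, 2]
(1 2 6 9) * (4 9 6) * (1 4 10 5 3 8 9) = (1 2 10 5 3 8 9 4) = [0, 2, 10, 8, 1, 3, 6, 7, 9, 4, 5]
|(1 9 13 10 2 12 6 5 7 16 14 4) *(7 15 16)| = 12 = |(1 9 13 10 2 12 6 5 15 16 14 4)|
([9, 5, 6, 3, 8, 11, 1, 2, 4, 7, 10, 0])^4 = (0 6)(1 9)(2 11)(5 7)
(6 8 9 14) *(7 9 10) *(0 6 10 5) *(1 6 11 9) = [11, 6, 2, 3, 4, 0, 8, 1, 5, 14, 7, 9, 12, 13, 10] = (0 11 9 14 10 7 1 6 8 5)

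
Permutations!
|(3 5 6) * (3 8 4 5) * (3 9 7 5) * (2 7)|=8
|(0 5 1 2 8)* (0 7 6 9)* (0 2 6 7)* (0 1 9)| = 7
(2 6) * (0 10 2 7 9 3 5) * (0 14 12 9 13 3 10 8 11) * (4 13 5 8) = [4, 1, 6, 8, 13, 14, 7, 5, 11, 10, 2, 0, 9, 3, 12] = (0 4 13 3 8 11)(2 6 7 5 14 12 9 10)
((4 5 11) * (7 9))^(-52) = (4 11 5) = ((4 5 11)(7 9))^(-52)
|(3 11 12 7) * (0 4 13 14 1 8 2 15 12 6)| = |(0 4 13 14 1 8 2 15 12 7 3 11 6)| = 13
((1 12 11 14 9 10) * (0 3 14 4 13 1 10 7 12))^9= ((0 3 14 9 7 12 11 4 13 1))^9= (0 1 13 4 11 12 7 9 14 3)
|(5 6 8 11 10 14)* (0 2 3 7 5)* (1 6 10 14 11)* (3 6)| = |(0 2 6 8 1 3 7 5 10 11 14)| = 11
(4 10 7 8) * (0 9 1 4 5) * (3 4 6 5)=(0 9 1 6 5)(3 4 10 7 8)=[9, 6, 2, 4, 10, 0, 5, 8, 3, 1, 7]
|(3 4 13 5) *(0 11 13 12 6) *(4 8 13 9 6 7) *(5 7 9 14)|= 12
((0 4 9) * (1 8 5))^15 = ((0 4 9)(1 8 5))^15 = (9)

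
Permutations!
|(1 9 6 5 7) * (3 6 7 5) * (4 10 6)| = 12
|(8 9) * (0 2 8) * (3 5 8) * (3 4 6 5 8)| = 8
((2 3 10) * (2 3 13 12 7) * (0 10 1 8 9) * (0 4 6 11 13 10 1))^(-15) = ((0 1 8 9 4 6 11 13 12 7 2 10 3))^(-15) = (0 10 7 13 6 9 1 3 2 12 11 4 8)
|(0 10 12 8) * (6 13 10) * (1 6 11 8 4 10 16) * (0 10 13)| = 10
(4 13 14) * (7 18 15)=[0, 1, 2, 3, 13, 5, 6, 18, 8, 9, 10, 11, 12, 14, 4, 7, 16, 17, 15]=(4 13 14)(7 18 15)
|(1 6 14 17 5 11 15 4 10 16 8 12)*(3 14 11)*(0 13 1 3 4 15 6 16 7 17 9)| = |(0 13 1 16 8 12 3 14 9)(4 10 7 17 5)(6 11)| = 90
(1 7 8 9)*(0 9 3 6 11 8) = (0 9 1 7)(3 6 11 8) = [9, 7, 2, 6, 4, 5, 11, 0, 3, 1, 10, 8]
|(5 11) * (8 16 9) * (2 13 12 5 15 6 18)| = 24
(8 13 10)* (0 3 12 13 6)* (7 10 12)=(0 3 7 10 8 6)(12 13)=[3, 1, 2, 7, 4, 5, 0, 10, 6, 9, 8, 11, 13, 12]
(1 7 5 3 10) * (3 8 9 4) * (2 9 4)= (1 7 5 8 4 3 10)(2 9)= [0, 7, 9, 10, 3, 8, 6, 5, 4, 2, 1]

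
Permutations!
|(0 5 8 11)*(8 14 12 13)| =7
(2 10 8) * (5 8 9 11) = (2 10 9 11 5 8) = [0, 1, 10, 3, 4, 8, 6, 7, 2, 11, 9, 5]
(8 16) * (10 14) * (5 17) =(5 17)(8 16)(10 14) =[0, 1, 2, 3, 4, 17, 6, 7, 16, 9, 14, 11, 12, 13, 10, 15, 8, 5]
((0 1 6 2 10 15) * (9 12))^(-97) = ((0 1 6 2 10 15)(9 12))^(-97) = (0 15 10 2 6 1)(9 12)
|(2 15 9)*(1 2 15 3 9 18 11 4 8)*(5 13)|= 18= |(1 2 3 9 15 18 11 4 8)(5 13)|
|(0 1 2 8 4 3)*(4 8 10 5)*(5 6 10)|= |(0 1 2 5 4 3)(6 10)|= 6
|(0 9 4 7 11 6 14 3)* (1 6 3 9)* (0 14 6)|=|(0 1)(3 14 9 4 7 11)|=6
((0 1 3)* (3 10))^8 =((0 1 10 3))^8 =(10)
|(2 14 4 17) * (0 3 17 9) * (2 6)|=8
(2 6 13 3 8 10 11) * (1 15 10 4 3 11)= (1 15 10)(2 6 13 11)(3 8 4)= [0, 15, 6, 8, 3, 5, 13, 7, 4, 9, 1, 2, 12, 11, 14, 10]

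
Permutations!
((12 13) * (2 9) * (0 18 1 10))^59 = (0 10 1 18)(2 9)(12 13)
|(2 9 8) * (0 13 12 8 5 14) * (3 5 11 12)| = 5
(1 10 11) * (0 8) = (0 8)(1 10 11) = [8, 10, 2, 3, 4, 5, 6, 7, 0, 9, 11, 1]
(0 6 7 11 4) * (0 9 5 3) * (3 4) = (0 6 7 11 3)(4 9 5) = [6, 1, 2, 0, 9, 4, 7, 11, 8, 5, 10, 3]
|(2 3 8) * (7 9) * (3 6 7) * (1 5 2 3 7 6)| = 6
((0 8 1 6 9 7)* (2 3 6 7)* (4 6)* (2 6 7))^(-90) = (9)(0 8 1 2 3 4 7)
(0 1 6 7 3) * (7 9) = (0 1 6 9 7 3) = [1, 6, 2, 0, 4, 5, 9, 3, 8, 7]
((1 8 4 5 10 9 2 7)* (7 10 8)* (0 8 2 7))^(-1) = (0 1 7 9 10 2 5 4 8)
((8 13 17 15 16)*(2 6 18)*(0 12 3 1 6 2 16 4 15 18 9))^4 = (0 6 3)(1 12 9)(8 16 18 17 13)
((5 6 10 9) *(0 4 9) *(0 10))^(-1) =(10)(0 6 5 9 4)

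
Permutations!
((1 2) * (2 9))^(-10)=((1 9 2))^(-10)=(1 2 9)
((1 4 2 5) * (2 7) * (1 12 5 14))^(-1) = ((1 4 7 2 14)(5 12))^(-1) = (1 14 2 7 4)(5 12)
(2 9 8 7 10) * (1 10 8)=(1 10 2 9)(7 8)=[0, 10, 9, 3, 4, 5, 6, 8, 7, 1, 2]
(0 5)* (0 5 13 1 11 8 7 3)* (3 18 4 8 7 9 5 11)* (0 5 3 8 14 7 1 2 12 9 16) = (0 13 2 12 9 3 5 11 1 8 16)(4 14 7 18) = [13, 8, 12, 5, 14, 11, 6, 18, 16, 3, 10, 1, 9, 2, 7, 15, 0, 17, 4]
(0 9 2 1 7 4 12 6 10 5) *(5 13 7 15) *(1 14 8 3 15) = [9, 1, 14, 15, 12, 0, 10, 4, 3, 2, 13, 11, 6, 7, 8, 5] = (0 9 2 14 8 3 15 5)(4 12 6 10 13 7)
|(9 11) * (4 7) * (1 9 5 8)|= 10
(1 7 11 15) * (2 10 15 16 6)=(1 7 11 16 6 2 10 15)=[0, 7, 10, 3, 4, 5, 2, 11, 8, 9, 15, 16, 12, 13, 14, 1, 6]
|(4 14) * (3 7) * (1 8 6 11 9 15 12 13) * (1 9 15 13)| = |(1 8 6 11 15 12)(3 7)(4 14)(9 13)| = 6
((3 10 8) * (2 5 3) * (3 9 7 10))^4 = (2 10 9)(5 8 7)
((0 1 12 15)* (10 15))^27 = (0 12 15 1 10)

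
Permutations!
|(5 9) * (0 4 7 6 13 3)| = 6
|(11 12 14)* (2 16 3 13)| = 12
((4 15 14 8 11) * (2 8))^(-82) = ((2 8 11 4 15 14))^(-82) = (2 11 15)(4 14 8)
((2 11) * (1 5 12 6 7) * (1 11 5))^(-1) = ((2 5 12 6 7 11))^(-1) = (2 11 7 6 12 5)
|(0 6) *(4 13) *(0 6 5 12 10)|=|(0 5 12 10)(4 13)|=4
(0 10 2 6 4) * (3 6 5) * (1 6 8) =(0 10 2 5 3 8 1 6 4) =[10, 6, 5, 8, 0, 3, 4, 7, 1, 9, 2]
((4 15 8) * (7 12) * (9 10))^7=((4 15 8)(7 12)(9 10))^7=(4 15 8)(7 12)(9 10)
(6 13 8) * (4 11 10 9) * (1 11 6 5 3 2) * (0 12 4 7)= [12, 11, 1, 2, 6, 3, 13, 0, 5, 7, 9, 10, 4, 8]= (0 12 4 6 13 8 5 3 2 1 11 10 9 7)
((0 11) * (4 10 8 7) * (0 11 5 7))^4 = (11)(0 10 7)(4 5 8)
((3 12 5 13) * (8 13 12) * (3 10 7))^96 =(3 8 13 10 7)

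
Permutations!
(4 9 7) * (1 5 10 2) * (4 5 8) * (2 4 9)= (1 8 9 7 5 10 4 2)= [0, 8, 1, 3, 2, 10, 6, 5, 9, 7, 4]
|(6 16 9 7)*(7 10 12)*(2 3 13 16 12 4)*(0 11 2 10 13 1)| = |(0 11 2 3 1)(4 10)(6 12 7)(9 13 16)| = 30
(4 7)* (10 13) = (4 7)(10 13) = [0, 1, 2, 3, 7, 5, 6, 4, 8, 9, 13, 11, 12, 10]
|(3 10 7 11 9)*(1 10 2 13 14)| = 9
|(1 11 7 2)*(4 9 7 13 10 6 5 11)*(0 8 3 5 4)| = |(0 8 3 5 11 13 10 6 4 9 7 2 1)| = 13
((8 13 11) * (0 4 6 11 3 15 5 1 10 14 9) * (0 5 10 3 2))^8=(0 4 6 11 8 13 2)(1 3 15 10 14 9 5)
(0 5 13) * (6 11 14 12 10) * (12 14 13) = (14)(0 5 12 10 6 11 13) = [5, 1, 2, 3, 4, 12, 11, 7, 8, 9, 6, 13, 10, 0, 14]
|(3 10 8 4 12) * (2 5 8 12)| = 12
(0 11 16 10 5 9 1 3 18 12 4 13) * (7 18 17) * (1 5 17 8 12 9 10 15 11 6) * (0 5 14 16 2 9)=[6, 3, 9, 8, 13, 10, 1, 18, 12, 14, 17, 2, 4, 5, 16, 11, 15, 7, 0]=(0 6 1 3 8 12 4 13 5 10 17 7 18)(2 9 14 16 15 11)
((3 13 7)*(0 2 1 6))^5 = (0 2 1 6)(3 7 13)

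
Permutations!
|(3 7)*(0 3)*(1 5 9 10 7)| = |(0 3 1 5 9 10 7)| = 7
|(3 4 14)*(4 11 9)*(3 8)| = |(3 11 9 4 14 8)| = 6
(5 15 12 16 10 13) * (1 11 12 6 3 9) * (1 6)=(1 11 12 16 10 13 5 15)(3 9 6)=[0, 11, 2, 9, 4, 15, 3, 7, 8, 6, 13, 12, 16, 5, 14, 1, 10]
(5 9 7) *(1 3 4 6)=(1 3 4 6)(5 9 7)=[0, 3, 2, 4, 6, 9, 1, 5, 8, 7]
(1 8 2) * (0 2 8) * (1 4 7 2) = (8)(0 1)(2 4 7) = [1, 0, 4, 3, 7, 5, 6, 2, 8]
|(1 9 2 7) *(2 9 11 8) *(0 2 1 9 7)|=6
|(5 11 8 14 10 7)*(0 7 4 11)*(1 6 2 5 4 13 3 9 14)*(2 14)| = |(0 7 4 11 8 1 6 14 10 13 3 9 2 5)| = 14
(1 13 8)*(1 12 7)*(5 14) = [0, 13, 2, 3, 4, 14, 6, 1, 12, 9, 10, 11, 7, 8, 5] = (1 13 8 12 7)(5 14)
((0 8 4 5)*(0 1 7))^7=(0 8 4 5 1 7)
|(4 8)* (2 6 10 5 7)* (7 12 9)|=|(2 6 10 5 12 9 7)(4 8)|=14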